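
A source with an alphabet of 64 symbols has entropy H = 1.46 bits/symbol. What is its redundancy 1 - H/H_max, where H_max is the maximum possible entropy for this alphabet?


H_max = log2(K) = log2(64) = 6.0 bits/symbol. Redundancy = 1 - H/H_max = 1 - 1.46/6.0 = 1 - 0.2433 = 0.7567

0.7567


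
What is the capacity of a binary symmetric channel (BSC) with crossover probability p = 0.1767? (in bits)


H(p) = -p*log2(p) - (1-p)*log2(1-p) = -0.1767*log2(0.1767) - 0.8233*log2(0.8233) = 0.441861 + 0.230944 = 0.6728. C = 1 - H(p) = 1 - 0.6728 = 0.3272

0.3272 bits


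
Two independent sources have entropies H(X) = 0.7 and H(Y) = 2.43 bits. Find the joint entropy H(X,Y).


For independent variables, H(X,Y) = H(X) + H(Y) = 0.7 + 2.43 = 3.13

3.13 bits


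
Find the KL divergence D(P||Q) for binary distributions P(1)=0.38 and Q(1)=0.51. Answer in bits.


KL = p*log2(p/q) + (1-p)*log2((1-p)/(1-q)) = 0.38*log2(0.38/0.51) + 0.62*log2(0.62/0.49) = 0.0492

0.0492 bits


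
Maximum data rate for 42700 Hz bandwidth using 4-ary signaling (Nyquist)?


Rate = 2 * B * log2(M) = 2 * 42700 * 2.0 = 170800.0

170800.0 bps


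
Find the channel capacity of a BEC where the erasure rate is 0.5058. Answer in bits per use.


C = 1 - epsilon = 1 - 0.5058 = 0.4942

0.4942 bits


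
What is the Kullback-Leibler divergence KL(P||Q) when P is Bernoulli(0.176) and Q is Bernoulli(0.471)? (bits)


KL = p*log2(p/q) + (1-p)*log2((1-p)/(1-q)) = 0.176*log2(0.176/0.471) + 0.824*log2(0.824/0.529) = 0.2769

0.2769 bits


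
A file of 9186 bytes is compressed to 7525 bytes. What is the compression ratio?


Ratio = original / compressed = 9186 / 7525 = 1.2207

1.2207


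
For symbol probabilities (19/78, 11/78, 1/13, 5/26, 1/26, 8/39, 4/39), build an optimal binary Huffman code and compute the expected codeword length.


Huffman construction (repeatedly merge the two least-probable nodes; each merge adds 1 bit to every symbol beneath it): 1/26 + 1/13 = 3/26; 4/39 + 3/26 = 17/78; 11/78 + 5/26 = 1/3; 8/39 + 17/78 = 11/26; 19/78 + 1/3 = 15/26; 11/26 + 15/26 = 1. Resulting codeword lengths (in the order the probabilities were given): (2, 3, 4, 3, 4, 2, 3). L_avg = sum(p_i * l_i) = 19/78*2 + 11/78*3 + 1/13*4 + 5/26*3 + 1/26*4 + 8/39*2 + 4/39*3 = 8/3 = 2.6667

2.6667 bits


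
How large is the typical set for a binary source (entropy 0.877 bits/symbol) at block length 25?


log2|A_typical| = nH = 25 * 0.877 = 21.925, so |A_typical| ~ 2^21.925 = 3.982e+06

3.982e+06


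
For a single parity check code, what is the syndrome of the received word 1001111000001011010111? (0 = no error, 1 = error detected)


Syndrome = XOR of all bits = 1 XOR 0 XOR 0 XOR 1 XOR 1 XOR 1 XOR 1 XOR 0 XOR 0 XOR 0 XOR 0 XOR 0 XOR 1 XOR 0 XOR 1 XOR 1 XOR 0 XOR 1 XOR 0 XOR 1 XOR 1 XOR 1 = 0

0


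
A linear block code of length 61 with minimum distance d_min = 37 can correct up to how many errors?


Correction capability = floor((d-1)/2) = floor((37-1)/2) = 18

18 errors


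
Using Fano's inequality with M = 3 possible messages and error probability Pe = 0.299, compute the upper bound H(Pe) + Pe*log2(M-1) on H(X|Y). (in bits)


H(Pe) = -Pe*log2(Pe) - (1-Pe)*log2(1-Pe) = -0.299*log2(0.299) - 0.701*log2(0.701) = 0.520793 + 0.359272 = 0.8801. Pe*log2(M-1) = 0.299*log2(2) = 0.299000. Bound = H(Pe) + Pe*log2(M-1) = 0.520793 + 0.359272 + 0.299000 = 1.1791

1.1791 bits


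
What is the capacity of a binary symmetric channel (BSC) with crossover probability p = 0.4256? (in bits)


H(p) = -p*log2(p) - (1-p)*log2(1-p) = -0.4256*log2(0.4256) - 0.5744*log2(0.5744) = 0.524522 + 0.459447 = 0.984. C = 1 - H(p) = 1 - 0.984 = 0.016

0.016 bits


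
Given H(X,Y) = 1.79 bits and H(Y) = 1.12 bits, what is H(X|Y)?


H(X|Y) = H(X,Y) - H(Y) = 1.79 - 1.12 = 0.67

0.67 bits


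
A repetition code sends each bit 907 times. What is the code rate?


Rate = k/n = 1/907

1/907


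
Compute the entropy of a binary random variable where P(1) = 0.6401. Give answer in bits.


H = -p*log2(p) - (1-p)*log2(1-p). -0.6401*log2(0.6401) = 0.411988; -0.3599*log2(0.3599) = 0.530612. H = 0.411988 + 0.530612 = 0.9426

0.9426 bits


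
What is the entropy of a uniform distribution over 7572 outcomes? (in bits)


H = log2(n) = log2(7572) = 12.8865

12.8865 bits


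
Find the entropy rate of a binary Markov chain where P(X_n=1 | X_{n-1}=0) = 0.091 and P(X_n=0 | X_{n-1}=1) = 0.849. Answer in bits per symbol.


Stationary distribution: pi_0 = p10/(p01+p10) = 0.9032, pi_1 = 0.0968. Entropy rate H' = pi_0*H(p01) + pi_1*H(p10) = 0.9032*0.4398 + 0.0968*0.6123 = 0.4565

0.4565 bits/symbol


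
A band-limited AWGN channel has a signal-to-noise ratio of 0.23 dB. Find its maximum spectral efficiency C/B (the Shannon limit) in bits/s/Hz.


SNR_linear = 10^(0.23/10) = 1.0544; C/B = log2(1 + SNR_linear) = log2(1 + 1.0544) = 1.0387

1.0387 bits/s/Hz


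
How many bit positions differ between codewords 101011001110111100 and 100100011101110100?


Count differing positions: . . ^ ^ ^ ^ . ^ . . ^ ^ . . ^ . . . = 8 differences

8


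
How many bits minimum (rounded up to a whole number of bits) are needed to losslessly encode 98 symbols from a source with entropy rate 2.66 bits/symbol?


Minimum bits >= n * H = 98 * 2.66 = 260.68, rounded up to a whole number of bits = 261

261 bits


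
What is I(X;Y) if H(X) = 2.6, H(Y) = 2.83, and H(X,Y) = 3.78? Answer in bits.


I(X;Y) = H(X) + H(Y) - H(X,Y) = 2.6 + 2.83 - 3.78 = 1.65

1.65 bits


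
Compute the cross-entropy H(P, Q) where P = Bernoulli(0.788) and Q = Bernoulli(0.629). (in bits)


H(P,Q) = -p*log2(q) - (1-p)*log2(1-q). -0.788*log2(0.629) = 0.527068; -0.212*log2(0.371) = 0.303268. H(P,Q) = 0.527068 + 0.303268 = 0.8303

0.8303 bits


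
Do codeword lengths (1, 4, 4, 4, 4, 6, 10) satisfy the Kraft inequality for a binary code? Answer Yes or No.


Kraft sum = sum(2^(-l_i)) = 0.7666, need <= 1. Result: satisfied (a binary prefix-free code with these lengths exists)

Yes


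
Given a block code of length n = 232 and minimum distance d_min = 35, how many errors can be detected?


Detection capability = d_min - 1 = 35 - 1 = 34

34 errors


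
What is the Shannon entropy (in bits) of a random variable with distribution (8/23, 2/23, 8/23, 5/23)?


H = -sum(p_i * log2(p_i)). Terms: -(8/23)*log2(8/23) = 0.529935; -(2/23)*log2(2/23) = 0.306397; -(8/23)*log2(8/23) = 0.529935; -(5/23)*log2(5/23) = 0.478616. H = 0.529935 + 0.306397 + 0.529935 + 0.478616 = 1.8449

1.8449 bits


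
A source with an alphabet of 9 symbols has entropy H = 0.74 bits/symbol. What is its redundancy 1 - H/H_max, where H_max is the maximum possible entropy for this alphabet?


H_max = log2(K) = log2(9) = 3.1699 bits/symbol. Redundancy = 1 - H/H_max = 1 - 0.74/3.1699 = 1 - 0.2334 = 0.7666

0.7666


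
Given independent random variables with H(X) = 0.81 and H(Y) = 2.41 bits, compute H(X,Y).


For independent variables, H(X,Y) = H(X) + H(Y) = 0.81 + 2.41 = 3.22

3.22 bits


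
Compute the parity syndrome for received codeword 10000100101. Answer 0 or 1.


Syndrome = XOR of all bits = 1 XOR 0 XOR 0 XOR 0 XOR 0 XOR 1 XOR 0 XOR 0 XOR 1 XOR 0 XOR 1 = 0

0


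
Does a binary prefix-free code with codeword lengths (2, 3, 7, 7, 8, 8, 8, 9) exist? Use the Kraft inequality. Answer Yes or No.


Kraft sum = sum(2^(-l_i)) = 0.4043, need <= 1. Result: satisfied (a binary prefix-free code with these lengths exists)

Yes


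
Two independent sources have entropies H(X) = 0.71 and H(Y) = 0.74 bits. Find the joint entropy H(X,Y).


For independent variables, H(X,Y) = H(X) + H(Y) = 0.71 + 0.74 = 1.45

1.45 bits


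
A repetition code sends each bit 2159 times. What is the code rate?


Rate = k/n = 1/2159

1/2159


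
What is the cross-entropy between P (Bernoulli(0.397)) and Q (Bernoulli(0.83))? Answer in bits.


H(P,Q) = -p*log2(q) - (1-p)*log2(1-q). -0.397*log2(0.83) = 0.106720; -0.603*log2(0.17) = 1.541505. H(P,Q) = 0.106720 + 1.541505 = 1.6482

1.6482 bits


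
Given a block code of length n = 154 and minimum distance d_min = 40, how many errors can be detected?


Detection capability = d_min - 1 = 40 - 1 = 39

39 errors


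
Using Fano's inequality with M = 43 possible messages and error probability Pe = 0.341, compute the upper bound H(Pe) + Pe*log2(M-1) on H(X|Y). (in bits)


H(Pe) = -Pe*log2(Pe) - (1-Pe)*log2(1-Pe) = -0.341*log2(0.341) - 0.659*log2(0.659) = 0.529285 + 0.396487 = 0.9258. Pe*log2(M-1) = 0.341*log2(42) = 1.838780. Bound = H(Pe) + Pe*log2(M-1) = 0.529285 + 0.396487 + 1.838780 = 2.7646

2.7646 bits


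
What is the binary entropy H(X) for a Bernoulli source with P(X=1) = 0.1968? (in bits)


H = -p*log2(p) - (1-p)*log2(1-p). -0.1968*log2(0.1968) = 0.461535; -0.8032*log2(0.8032) = 0.253947. H = 0.461535 + 0.253947 = 0.7155

0.7155 bits


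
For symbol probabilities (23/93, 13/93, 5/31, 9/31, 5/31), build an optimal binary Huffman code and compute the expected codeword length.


Huffman construction (repeatedly merge the two least-probable nodes; each merge adds 1 bit to every symbol beneath it): 13/93 + 5/31 = 28/93; 5/31 + 23/93 = 38/93; 9/31 + 28/93 = 55/93; 38/93 + 55/93 = 1. Resulting codeword lengths (in the order the probabilities were given): (2, 3, 3, 2, 2). L_avg = sum(p_i * l_i) = 23/93*2 + 13/93*3 + 5/31*3 + 9/31*2 + 5/31*2 = 214/93 = 2.3011

2.3011 bits


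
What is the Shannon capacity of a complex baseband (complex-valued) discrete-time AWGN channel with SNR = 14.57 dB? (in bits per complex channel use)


SNR_linear = 10^(14.57/10) = 28.6418; C = log2(1 + SNR_linear) = log2(1 + 28.6418) = 4.8896

4.8896 bits/channel use


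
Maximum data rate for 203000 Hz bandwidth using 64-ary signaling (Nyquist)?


Rate = 2 * B * log2(M) = 2 * 203000 * 6.0 = 2436000.0

2436000.0 bps


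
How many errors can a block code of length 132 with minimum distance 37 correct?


Correction capability = floor((d-1)/2) = floor((37-1)/2) = 18

18 errors


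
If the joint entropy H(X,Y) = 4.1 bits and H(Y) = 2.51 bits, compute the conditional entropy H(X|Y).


H(X|Y) = H(X,Y) - H(Y) = 4.1 - 2.51 = 1.59

1.59 bits


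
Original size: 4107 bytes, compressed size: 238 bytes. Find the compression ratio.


Ratio = original / compressed = 4107 / 238 = 17.2563

17.2563


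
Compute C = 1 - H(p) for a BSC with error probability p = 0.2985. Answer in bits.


H(p) = -p*log2(p) - (1-p)*log2(1-p) = -0.2985*log2(0.2985) - 0.7015*log2(0.7015) = 0.520643 + 0.358807 = 0.8794. C = 1 - H(p) = 1 - 0.8794 = 0.1206

0.1206 bits


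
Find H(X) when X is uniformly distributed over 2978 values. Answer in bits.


H = log2(n) = log2(2978) = 11.5401

11.5401 bits


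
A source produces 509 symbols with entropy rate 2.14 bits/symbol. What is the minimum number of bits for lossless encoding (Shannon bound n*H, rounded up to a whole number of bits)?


Minimum bits >= n * H = 509 * 2.14 = 1089.26, rounded up to a whole number of bits = 1090

1090 bits


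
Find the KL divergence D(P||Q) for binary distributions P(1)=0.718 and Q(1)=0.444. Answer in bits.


KL = p*log2(p/q) + (1-p)*log2((1-p)/(1-q)) = 0.718*log2(0.718/0.444) + 0.282*log2(0.282/0.556) = 0.2217

0.2217 bits


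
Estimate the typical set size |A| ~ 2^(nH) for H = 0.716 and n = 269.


log2|A_typical| = nH = 269 * 0.716 = 192.604, so |A_typical| ~ 2^192.604 = 9.541e+57

9.541e+57


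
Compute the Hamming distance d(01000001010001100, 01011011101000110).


Count differing positions: . . . ^ ^ . ^ . ^ ^ ^ . . ^ . ^ . = 8 differences

8


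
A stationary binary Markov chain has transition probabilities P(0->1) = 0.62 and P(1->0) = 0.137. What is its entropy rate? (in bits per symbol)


Stationary distribution: pi_0 = p10/(p01+p10) = 0.181, pi_1 = 0.819. Entropy rate H' = pi_0*H(p01) + pi_1*H(p10) = 0.181*0.958 + 0.819*0.5763 = 0.6454

0.6454 bits/symbol


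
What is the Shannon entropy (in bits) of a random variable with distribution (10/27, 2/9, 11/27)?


H = -sum(p_i * log2(p_i)). Terms: -(10/27)*log2(10/27) = 0.530726; -(2/9)*log2(2/9) = 0.482206; -(11/27)*log2(11/27) = 0.527778. H = 0.530726 + 0.482206 + 0.527778 = 1.5407

1.5407 bits


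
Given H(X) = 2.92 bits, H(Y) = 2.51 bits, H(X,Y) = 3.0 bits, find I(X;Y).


I(X;Y) = H(X) + H(Y) - H(X,Y) = 2.92 + 2.51 - 3.0 = 2.43

2.43 bits


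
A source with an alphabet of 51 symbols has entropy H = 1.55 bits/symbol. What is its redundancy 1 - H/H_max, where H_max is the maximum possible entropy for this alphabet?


H_max = log2(K) = log2(51) = 5.6724 bits/symbol. Redundancy = 1 - H/H_max = 1 - 1.55/5.6724 = 1 - 0.2733 = 0.7267

0.7267


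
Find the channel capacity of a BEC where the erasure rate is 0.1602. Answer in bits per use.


C = 1 - epsilon = 1 - 0.1602 = 0.8398

0.8398 bits


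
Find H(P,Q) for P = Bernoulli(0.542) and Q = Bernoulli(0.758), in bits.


H(P,Q) = -p*log2(q) - (1-p)*log2(1-q). -0.542*log2(0.758) = 0.216654; -0.458*log2(0.242) = 0.937490. H(P,Q) = 0.216654 + 0.937490 = 1.1541

1.1541 bits


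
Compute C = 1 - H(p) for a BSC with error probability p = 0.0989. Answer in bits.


H(p) = -p*log2(p) - (1-p)*log2(1-p) = -0.0989*log2(0.0989) - 0.9011*log2(0.9011) = 0.330117 + 0.135382 = 0.4655. C = 1 - H(p) = 1 - 0.4655 = 0.5345

0.5345 bits


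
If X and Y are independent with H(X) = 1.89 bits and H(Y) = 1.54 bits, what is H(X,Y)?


For independent variables, H(X,Y) = H(X) + H(Y) = 1.89 + 1.54 = 3.43

3.43 bits


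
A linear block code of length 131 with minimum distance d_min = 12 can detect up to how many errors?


Detection capability = d_min - 1 = 12 - 1 = 11

11 errors


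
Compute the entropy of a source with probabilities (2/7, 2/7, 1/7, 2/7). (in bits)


H = -sum(p_i * log2(p_i)). Terms: -(2/7)*log2(2/7) = 0.516387; -(2/7)*log2(2/7) = 0.516387; -(1/7)*log2(1/7) = 0.401051; -(2/7)*log2(2/7) = 0.516387. H = 0.516387 + 0.516387 + 0.401051 + 0.516387 = 1.9502

1.9502 bits


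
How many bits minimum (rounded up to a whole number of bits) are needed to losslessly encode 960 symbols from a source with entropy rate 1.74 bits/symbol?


Minimum bits >= n * H = 960 * 1.74 = 1670.4, rounded up to a whole number of bits = 1671

1671 bits


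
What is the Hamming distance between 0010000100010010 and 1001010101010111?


Count differing positions: ^ . ^ ^ . ^ . . . ^ . . . ^ . ^ = 7 differences

7


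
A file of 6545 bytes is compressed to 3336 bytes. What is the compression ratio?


Ratio = original / compressed = 6545 / 3336 = 1.9619

1.9619


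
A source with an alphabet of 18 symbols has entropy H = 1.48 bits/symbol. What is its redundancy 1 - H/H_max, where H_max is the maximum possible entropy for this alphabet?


H_max = log2(K) = log2(18) = 4.1699 bits/symbol. Redundancy = 1 - H/H_max = 1 - 1.48/4.1699 = 1 - 0.3549 = 0.6451

0.6451


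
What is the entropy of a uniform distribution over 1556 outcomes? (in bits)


H = log2(n) = log2(1556) = 10.6036

10.6036 bits


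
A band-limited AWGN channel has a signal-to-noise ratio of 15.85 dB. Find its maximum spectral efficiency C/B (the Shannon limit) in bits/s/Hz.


SNR_linear = 10^(15.85/10) = 38.4592; C/B = log2(1 + SNR_linear) = log2(1 + 38.4592) = 5.3023

5.3023 bits/s/Hz


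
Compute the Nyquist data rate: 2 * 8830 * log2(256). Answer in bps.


Rate = 2 * B * log2(M) = 2 * 8830 * 8.0 = 141280.0

141280.0 bps


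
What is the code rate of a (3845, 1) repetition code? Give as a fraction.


Rate = k/n = 1/3845

1/3845


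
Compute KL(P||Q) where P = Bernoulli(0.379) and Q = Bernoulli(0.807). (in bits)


KL = p*log2(p/q) + (1-p)*log2((1-p)/(1-q)) = 0.379*log2(0.379/0.807) + 0.621*log2(0.621/0.193) = 0.6338

0.6338 bits


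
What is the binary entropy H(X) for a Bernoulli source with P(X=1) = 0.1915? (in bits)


H = -p*log2(p) - (1-p)*log2(1-p). -0.1915*log2(0.1915) = 0.456648; -0.8085*log2(0.8085) = 0.247951. H = 0.456648 + 0.247951 = 0.7046

0.7046 bits


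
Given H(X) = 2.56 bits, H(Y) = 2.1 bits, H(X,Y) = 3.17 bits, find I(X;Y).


I(X;Y) = H(X) + H(Y) - H(X,Y) = 2.56 + 2.1 - 3.17 = 1.49

1.49 bits


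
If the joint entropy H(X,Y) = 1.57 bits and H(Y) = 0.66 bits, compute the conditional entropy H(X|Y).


H(X|Y) = H(X,Y) - H(Y) = 1.57 - 0.66 = 0.91

0.91 bits


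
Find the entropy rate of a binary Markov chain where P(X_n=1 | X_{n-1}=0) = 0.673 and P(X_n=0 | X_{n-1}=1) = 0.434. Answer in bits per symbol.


Stationary distribution: pi_0 = p10/(p01+p10) = 0.3921, pi_1 = 0.6079. Entropy rate H' = pi_0*H(p01) + pi_1*H(p10) = 0.3921*0.9118 + 0.6079*0.9874 = 0.9578

0.9578 bits/symbol


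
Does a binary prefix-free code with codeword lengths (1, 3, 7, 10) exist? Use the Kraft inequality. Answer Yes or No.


Kraft sum = sum(2^(-l_i)) = 0.6338, need <= 1. Result: satisfied (a binary prefix-free code with these lengths exists)

Yes


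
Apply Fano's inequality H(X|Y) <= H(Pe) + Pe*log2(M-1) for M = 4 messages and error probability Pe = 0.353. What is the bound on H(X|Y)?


H(Pe) = -Pe*log2(Pe) - (1-Pe)*log2(1-Pe) = -0.353*log2(0.353) - 0.647*log2(0.647) = 0.530298 + 0.406421 = 0.9367. Pe*log2(M-1) = 0.353*log2(3) = 0.559492. Bound = H(Pe) + Pe*log2(M-1) = 0.530298 + 0.406421 + 0.559492 = 1.4962

1.4962 bits


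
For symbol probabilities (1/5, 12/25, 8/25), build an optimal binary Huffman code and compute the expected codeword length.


Huffman construction (repeatedly merge the two least-probable nodes; each merge adds 1 bit to every symbol beneath it): 1/5 + 8/25 = 13/25; 12/25 + 13/25 = 1. Resulting codeword lengths (in the order the probabilities were given): (2, 1, 2). L_avg = sum(p_i * l_i) = 1/5*2 + 12/25*1 + 8/25*2 = 38/25 = 1.52

1.52 bits


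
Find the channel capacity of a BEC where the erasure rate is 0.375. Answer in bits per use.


C = 1 - epsilon = 1 - 0.375 = 0.625

0.625 bits


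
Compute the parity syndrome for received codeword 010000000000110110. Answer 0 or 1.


Syndrome = XOR of all bits = 0 XOR 1 XOR 0 XOR 0 XOR 0 XOR 0 XOR 0 XOR 0 XOR 0 XOR 0 XOR 0 XOR 0 XOR 1 XOR 1 XOR 0 XOR 1 XOR 1 XOR 0 = 1

1


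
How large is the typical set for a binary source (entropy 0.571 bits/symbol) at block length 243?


log2|A_typical| = nH = 243 * 0.571 = 138.753, so |A_typical| ~ 2^138.753 = 5.872e+41

5.872e+41


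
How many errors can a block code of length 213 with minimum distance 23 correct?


Correction capability = floor((d-1)/2) = floor((23-1)/2) = 11

11 errors


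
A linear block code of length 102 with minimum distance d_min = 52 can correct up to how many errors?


Correction capability = floor((d-1)/2) = floor((52-1)/2) = 25

25 errors


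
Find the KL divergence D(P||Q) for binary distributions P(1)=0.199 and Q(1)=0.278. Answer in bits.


KL = p*log2(p/q) + (1-p)*log2((1-p)/(1-q)) = 0.199*log2(0.199/0.278) + 0.801*log2(0.801/0.722) = 0.024

0.024 bits


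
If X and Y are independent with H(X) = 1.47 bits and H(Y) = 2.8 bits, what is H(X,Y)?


For independent variables, H(X,Y) = H(X) + H(Y) = 1.47 + 2.8 = 4.27

4.27 bits


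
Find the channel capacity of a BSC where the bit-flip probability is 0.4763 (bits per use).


H(p) = -p*log2(p) - (1-p)*log2(1-p) = -0.4763*log2(0.4763) - 0.5237*log2(0.5237) = 0.509668 + 0.488710 = 0.9984. C = 1 - H(p) = 1 - 0.9984 = 0.0016

0.0016 bits


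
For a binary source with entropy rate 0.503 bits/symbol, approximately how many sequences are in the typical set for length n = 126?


log2|A_typical| = nH = 126 * 0.503 = 63.378, so |A_typical| ~ 2^63.378 = 1.199e+19

1.199e+19


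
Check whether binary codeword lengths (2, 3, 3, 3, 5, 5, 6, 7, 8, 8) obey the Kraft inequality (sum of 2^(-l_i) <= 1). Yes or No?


Kraft sum = sum(2^(-l_i)) = 0.7188, need <= 1. Result: satisfied (a binary prefix-free code with these lengths exists)

Yes


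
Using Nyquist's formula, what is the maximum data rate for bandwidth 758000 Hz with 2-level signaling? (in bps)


Rate = 2 * B * log2(M) = 2 * 758000 * 1.0 = 1516000.0

1516000.0 bps


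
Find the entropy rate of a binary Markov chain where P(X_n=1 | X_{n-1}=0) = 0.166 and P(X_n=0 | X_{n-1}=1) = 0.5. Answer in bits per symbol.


Stationary distribution: pi_0 = p10/(p01+p10) = 0.7508, pi_1 = 0.2492. Entropy rate H' = pi_0*H(p01) + pi_1*H(p10) = 0.7508*0.6485 + 0.2492*1.0 = 0.7361

0.7361 bits/symbol


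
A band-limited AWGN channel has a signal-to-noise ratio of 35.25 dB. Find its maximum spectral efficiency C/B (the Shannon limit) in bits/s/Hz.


SNR_linear = 10^(35.25/10) = 3349.6544; C/B = log2(1 + SNR_linear) = log2(1 + 3349.6544) = 11.7102

11.7102 bits/s/Hz


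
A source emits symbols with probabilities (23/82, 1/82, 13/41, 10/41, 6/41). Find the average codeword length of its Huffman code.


Huffman construction (repeatedly merge the two least-probable nodes; each merge adds 1 bit to every symbol beneath it): 1/82 + 6/41 = 13/82; 13/82 + 10/41 = 33/82; 23/82 + 13/41 = 49/82; 33/82 + 49/82 = 1. Resulting codeword lengths (in the order the probabilities were given): (2, 3, 2, 2, 3). L_avg = sum(p_i * l_i) = 23/82*2 + 1/82*3 + 13/41*2 + 10/41*2 + 6/41*3 = 177/82 = 2.1585

2.1585 bits


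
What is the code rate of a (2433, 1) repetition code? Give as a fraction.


Rate = k/n = 1/2433

1/2433


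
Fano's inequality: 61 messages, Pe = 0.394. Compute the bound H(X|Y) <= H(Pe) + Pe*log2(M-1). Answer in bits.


H(Pe) = -Pe*log2(Pe) - (1-Pe)*log2(1-Pe) = -0.394*log2(0.394) - 0.606*log2(0.606) = 0.529431 + 0.437902 = 0.9673. Pe*log2(M-1) = 0.394*log2(60) = 2.327315. Bound = H(Pe) + Pe*log2(M-1) = 0.529431 + 0.437902 + 2.327315 = 3.2946

3.2946 bits


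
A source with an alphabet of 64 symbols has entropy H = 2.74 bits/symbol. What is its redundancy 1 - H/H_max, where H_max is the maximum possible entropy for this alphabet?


H_max = log2(K) = log2(64) = 6.0 bits/symbol. Redundancy = 1 - H/H_max = 1 - 2.74/6.0 = 1 - 0.4567 = 0.5433

0.5433


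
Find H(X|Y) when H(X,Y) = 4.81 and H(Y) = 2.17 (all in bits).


H(X|Y) = H(X,Y) - H(Y) = 4.81 - 2.17 = 2.64

2.64 bits


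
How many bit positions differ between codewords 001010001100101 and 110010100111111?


Count differing positions: ^ ^ ^ . . . ^ . ^ . ^ ^ . ^ . = 8 differences

8


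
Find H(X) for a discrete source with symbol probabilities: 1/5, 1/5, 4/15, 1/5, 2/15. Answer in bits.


H = -sum(p_i * log2(p_i)). Terms: -(1/5)*log2(1/5) = 0.464386; -(1/5)*log2(1/5) = 0.464386; -(4/15)*log2(4/15) = 0.508504; -(1/5)*log2(1/5) = 0.464386; -(2/15)*log2(2/15) = 0.387585. H = 0.464386 + 0.464386 + 0.508504 + 0.464386 + 0.387585 = 2.2892

2.2892 bits


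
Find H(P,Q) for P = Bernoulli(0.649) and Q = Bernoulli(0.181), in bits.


H(P,Q) = -p*log2(q) - (1-p)*log2(1-q). -0.649*log2(0.181) = 1.600394; -0.351*log2(0.819) = 0.101111. H(P,Q) = 1.600394 + 0.101111 = 1.7015

1.7015 bits


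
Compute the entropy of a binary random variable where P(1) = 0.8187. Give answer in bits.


H = -p*log2(p) - (1-p)*log2(1-p). -0.8187*log2(0.8187) = 0.236271; -0.1813*log2(0.1813) = 0.446641. H = 0.236271 + 0.446641 = 0.6829

0.6829 bits


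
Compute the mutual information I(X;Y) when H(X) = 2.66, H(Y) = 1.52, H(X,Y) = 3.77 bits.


I(X;Y) = H(X) + H(Y) - H(X,Y) = 2.66 + 1.52 - 3.77 = 0.41

0.41 bits


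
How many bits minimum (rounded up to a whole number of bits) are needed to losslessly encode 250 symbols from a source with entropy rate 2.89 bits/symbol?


Minimum bits >= n * H = 250 * 2.89 = 722.5, rounded up to a whole number of bits = 723

723 bits


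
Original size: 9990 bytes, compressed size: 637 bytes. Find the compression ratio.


Ratio = original / compressed = 9990 / 637 = 15.6829

15.6829


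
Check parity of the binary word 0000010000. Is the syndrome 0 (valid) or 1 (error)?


Syndrome = XOR of all bits = 0 XOR 0 XOR 0 XOR 0 XOR 0 XOR 1 XOR 0 XOR 0 XOR 0 XOR 0 = 1

1


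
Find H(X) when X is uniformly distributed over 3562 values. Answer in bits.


H = log2(n) = log2(3562) = 11.7985

11.7985 bits


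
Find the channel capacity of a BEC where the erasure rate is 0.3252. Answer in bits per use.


C = 1 - epsilon = 1 - 0.3252 = 0.6748

0.6748 bits


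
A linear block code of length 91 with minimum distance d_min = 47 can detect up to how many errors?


Detection capability = d_min - 1 = 47 - 1 = 46

46 errors


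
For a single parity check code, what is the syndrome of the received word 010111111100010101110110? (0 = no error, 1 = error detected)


Syndrome = XOR of all bits = 0 XOR 1 XOR 0 XOR 1 XOR 1 XOR 1 XOR 1 XOR 1 XOR 1 XOR 1 XOR 0 XOR 0 XOR 0 XOR 1 XOR 0 XOR 1 XOR 0 XOR 1 XOR 1 XOR 1 XOR 0 XOR 1 XOR 1 XOR 0 = 1

1


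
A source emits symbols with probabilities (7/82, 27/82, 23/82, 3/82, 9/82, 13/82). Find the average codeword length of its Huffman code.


Huffman construction (repeatedly merge the two least-probable nodes; each merge adds 1 bit to every symbol beneath it): 3/82 + 7/82 = 5/41; 9/82 + 5/41 = 19/82; 13/82 + 19/82 = 16/41; 23/82 + 27/82 = 25/41; 16/41 + 25/41 = 1. Resulting codeword lengths (in the order the probabilities were given): (4, 2, 2, 4, 3, 2). L_avg = sum(p_i * l_i) = 7/82*4 + 27/82*2 + 23/82*2 + 3/82*4 + 9/82*3 + 13/82*2 = 193/82 = 2.3537

2.3537 bits


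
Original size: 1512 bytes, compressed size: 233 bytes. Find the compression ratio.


Ratio = original / compressed = 1512 / 233 = 6.4893

6.4893


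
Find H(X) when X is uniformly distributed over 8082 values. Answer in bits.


H = log2(n) = log2(8082) = 12.9805

12.9805 bits


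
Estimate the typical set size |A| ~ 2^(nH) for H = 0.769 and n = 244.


log2|A_typical| = nH = 244 * 0.769 = 187.636, so |A_typical| ~ 2^187.636 = 3.048e+56

3.048e+56


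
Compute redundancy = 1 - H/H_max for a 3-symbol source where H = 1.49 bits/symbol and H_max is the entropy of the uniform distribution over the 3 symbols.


H_max = log2(K) = log2(3) = 1.585 bits/symbol. Redundancy = 1 - H/H_max = 1 - 1.49/1.585 = 1 - 0.9401 = 0.0599

0.0599


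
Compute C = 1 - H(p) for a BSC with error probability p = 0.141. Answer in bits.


H(p) = -p*log2(p) - (1-p)*log2(1-p) = -0.141*log2(0.141) - 0.859*log2(0.859) = 0.398499 + 0.188353 = 0.5869. C = 1 - H(p) = 1 - 0.5869 = 0.4131

0.4131 bits


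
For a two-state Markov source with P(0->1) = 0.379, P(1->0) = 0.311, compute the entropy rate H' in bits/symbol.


Stationary distribution: pi_0 = p10/(p01+p10) = 0.4507, pi_1 = 0.5493. Entropy rate H' = pi_0*H(p01) + pi_1*H(p10) = 0.4507*0.9573 + 0.5493*0.8943 = 0.9227

0.9227 bits/symbol


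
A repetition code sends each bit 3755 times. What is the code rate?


Rate = k/n = 1/3755

1/3755


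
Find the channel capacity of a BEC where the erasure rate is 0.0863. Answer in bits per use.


C = 1 - epsilon = 1 - 0.0863 = 0.9137

0.9137 bits


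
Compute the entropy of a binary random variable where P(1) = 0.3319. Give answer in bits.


H = -p*log2(p) - (1-p)*log2(1-p). -0.3319*log2(0.3319) = 0.528112; -0.6681*log2(0.6681) = 0.388743. H = 0.528112 + 0.388743 = 0.9169

0.9169 bits


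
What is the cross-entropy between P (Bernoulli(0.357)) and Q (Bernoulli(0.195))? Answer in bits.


H(P,Q) = -p*log2(q) - (1-p)*log2(1-q). -0.357*log2(0.195) = 0.841968; -0.643*log2(0.805) = 0.201220. H(P,Q) = 0.841968 + 0.201220 = 1.0432

1.0432 bits


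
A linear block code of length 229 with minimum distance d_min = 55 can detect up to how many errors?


Detection capability = d_min - 1 = 55 - 1 = 54

54 errors


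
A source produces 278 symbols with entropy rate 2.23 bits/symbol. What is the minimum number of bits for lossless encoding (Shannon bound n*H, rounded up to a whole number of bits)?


Minimum bits >= n * H = 278 * 2.23 = 619.94, rounded up to a whole number of bits = 620

620 bits


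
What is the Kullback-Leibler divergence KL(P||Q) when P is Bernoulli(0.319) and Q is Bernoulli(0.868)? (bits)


KL = p*log2(p/q) + (1-p)*log2((1-p)/(1-q)) = 0.319*log2(0.319/0.868) + 0.681*log2(0.681/0.132) = 1.1513

1.1513 bits


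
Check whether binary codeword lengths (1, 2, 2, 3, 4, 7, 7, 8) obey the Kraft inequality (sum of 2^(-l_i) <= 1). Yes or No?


Kraft sum = sum(2^(-l_i)) = 1.207, need <= 1. Result: violated (a binary prefix-free code with these lengths cannot exist)

No


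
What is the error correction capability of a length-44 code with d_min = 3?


Correction capability = floor((d-1)/2) = floor((3-1)/2) = 1

1 errors


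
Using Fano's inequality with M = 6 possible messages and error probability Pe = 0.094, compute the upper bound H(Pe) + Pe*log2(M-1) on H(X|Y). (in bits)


H(Pe) = -Pe*log2(Pe) - (1-Pe)*log2(1-Pe) = -0.094*log2(0.094) - 0.906*log2(0.906) = 0.320652 + 0.129030 = 0.4497. Pe*log2(M-1) = 0.094*log2(5) = 0.218261. Bound = H(Pe) + Pe*log2(M-1) = 0.320652 + 0.129030 + 0.218261 = 0.6679

0.6679 bits


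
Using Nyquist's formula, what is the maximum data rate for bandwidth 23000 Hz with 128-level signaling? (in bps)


Rate = 2 * B * log2(M) = 2 * 23000 * 7.0 = 322000.0

322000.0 bps


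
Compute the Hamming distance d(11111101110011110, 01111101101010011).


Count differing positions: ^ . . . . . . . . ^ ^ . . ^ ^ . ^ = 6 differences

6


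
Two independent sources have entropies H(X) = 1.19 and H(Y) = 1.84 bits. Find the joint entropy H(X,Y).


For independent variables, H(X,Y) = H(X) + H(Y) = 1.19 + 1.84 = 3.03

3.03 bits


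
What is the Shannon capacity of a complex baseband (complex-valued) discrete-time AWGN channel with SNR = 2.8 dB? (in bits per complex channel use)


SNR_linear = 10^(2.8/10) = 1.9055; C = log2(1 + SNR_linear) = log2(1 + 1.9055) = 1.5388

1.5388 bits/channel use


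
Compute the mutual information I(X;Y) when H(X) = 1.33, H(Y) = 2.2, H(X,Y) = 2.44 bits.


I(X;Y) = H(X) + H(Y) - H(X,Y) = 1.33 + 2.2 - 2.44 = 1.09

1.09 bits


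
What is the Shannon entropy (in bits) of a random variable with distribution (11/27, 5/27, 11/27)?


H = -sum(p_i * log2(p_i)). Terms: -(11/27)*log2(11/27) = 0.527778; -(5/27)*log2(5/27) = 0.450548; -(11/27)*log2(11/27) = 0.527778. H = 0.527778 + 0.450548 + 0.527778 = 1.5061

1.5061 bits


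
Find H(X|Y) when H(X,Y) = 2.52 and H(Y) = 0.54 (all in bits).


H(X|Y) = H(X,Y) - H(Y) = 2.52 - 0.54 = 1.98

1.98 bits


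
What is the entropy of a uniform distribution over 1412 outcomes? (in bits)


H = log2(n) = log2(1412) = 10.4635

10.4635 bits


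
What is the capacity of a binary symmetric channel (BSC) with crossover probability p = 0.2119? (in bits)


H(p) = -p*log2(p) - (1-p)*log2(1-p) = -0.2119*log2(0.2119) - 0.7881*log2(0.7881) = 0.474348 + 0.270751 = 0.7451. C = 1 - H(p) = 1 - 0.7451 = 0.2549

0.2549 bits


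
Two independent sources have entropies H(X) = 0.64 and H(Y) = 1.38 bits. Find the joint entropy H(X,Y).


For independent variables, H(X,Y) = H(X) + H(Y) = 0.64 + 1.38 = 2.02

2.02 bits


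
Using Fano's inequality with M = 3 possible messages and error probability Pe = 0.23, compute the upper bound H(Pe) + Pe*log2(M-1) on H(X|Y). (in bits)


H(Pe) = -Pe*log2(Pe) - (1-Pe)*log2(1-Pe) = -0.23*log2(0.23) - 0.77*log2(0.77) = 0.487668 + 0.290344 = 0.778. Pe*log2(M-1) = 0.23*log2(2) = 0.230000. Bound = H(Pe) + Pe*log2(M-1) = 0.487668 + 0.290344 + 0.230000 = 1.008

1.008 bits


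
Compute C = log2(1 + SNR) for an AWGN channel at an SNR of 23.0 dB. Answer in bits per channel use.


SNR_linear = 10^(23.0/10) = 199.5262; C = log2(1 + SNR_linear) = log2(1 + 199.5262) = 7.6476

7.6476 bits/channel use


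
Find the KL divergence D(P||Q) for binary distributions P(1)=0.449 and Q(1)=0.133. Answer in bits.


KL = p*log2(p/q) + (1-p)*log2((1-p)/(1-q)) = 0.449*log2(0.449/0.133) + 0.551*log2(0.551/0.867) = 0.4278

0.4278 bits


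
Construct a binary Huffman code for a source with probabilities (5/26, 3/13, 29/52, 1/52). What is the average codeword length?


Huffman construction (repeatedly merge the two least-probable nodes; each merge adds 1 bit to every symbol beneath it): 1/52 + 5/26 = 11/52; 11/52 + 3/13 = 23/52; 23/52 + 29/52 = 1. Resulting codeword lengths (in the order the probabilities were given): (3, 2, 1, 3). L_avg = sum(p_i * l_i) = 5/26*3 + 3/13*2 + 29/52*1 + 1/52*3 = 43/26 = 1.6538

1.6538 bits


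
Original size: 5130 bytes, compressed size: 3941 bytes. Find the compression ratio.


Ratio = original / compressed = 5130 / 3941 = 1.3017

1.3017


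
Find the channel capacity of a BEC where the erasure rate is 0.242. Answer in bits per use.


C = 1 - epsilon = 1 - 0.242 = 0.758

0.758 bits


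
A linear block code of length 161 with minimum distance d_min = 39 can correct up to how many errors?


Correction capability = floor((d-1)/2) = floor((39-1)/2) = 19

19 errors


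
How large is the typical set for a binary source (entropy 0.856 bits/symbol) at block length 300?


log2|A_typical| = nH = 300 * 0.856 = 256.8, so |A_typical| ~ 2^256.8 = 2.016e+77

2.016e+77


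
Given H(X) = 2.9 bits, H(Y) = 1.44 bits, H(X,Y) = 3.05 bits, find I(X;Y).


I(X;Y) = H(X) + H(Y) - H(X,Y) = 2.9 + 1.44 - 3.05 = 1.29

1.29 bits


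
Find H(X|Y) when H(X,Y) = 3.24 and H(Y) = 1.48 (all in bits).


H(X|Y) = H(X,Y) - H(Y) = 3.24 - 1.48 = 1.76

1.76 bits


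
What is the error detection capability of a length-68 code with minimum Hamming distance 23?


Detection capability = d_min - 1 = 23 - 1 = 22

22 errors


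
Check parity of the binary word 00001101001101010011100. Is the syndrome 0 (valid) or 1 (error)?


Syndrome = XOR of all bits = 0 XOR 0 XOR 0 XOR 0 XOR 1 XOR 1 XOR 0 XOR 1 XOR 0 XOR 0 XOR 1 XOR 1 XOR 0 XOR 1 XOR 0 XOR 1 XOR 0 XOR 0 XOR 1 XOR 1 XOR 1 XOR 0 XOR 0 = 0

0


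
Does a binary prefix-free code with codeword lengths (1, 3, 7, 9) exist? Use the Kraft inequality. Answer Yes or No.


Kraft sum = sum(2^(-l_i)) = 0.6348, need <= 1. Result: satisfied (a binary prefix-free code with these lengths exists)

Yes


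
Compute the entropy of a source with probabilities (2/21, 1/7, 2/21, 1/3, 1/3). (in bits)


H = -sum(p_i * log2(p_i)). Terms: -(2/21)*log2(2/21) = 0.323078; -(1/7)*log2(1/7) = 0.401051; -(2/21)*log2(2/21) = 0.323078; -(1/3)*log2(1/3) = 0.528321; -(1/3)*log2(1/3) = 0.528321. H = 0.323078 + 0.401051 + 0.323078 + 0.528321 + 0.528321 = 2.1038

2.1038 bits


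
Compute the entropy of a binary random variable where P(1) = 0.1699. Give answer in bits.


H = -p*log2(p) - (1-p)*log2(1-p). -0.1699*log2(0.1699) = 0.434475; -0.8301*log2(0.8301) = 0.223001. H = 0.434475 + 0.223001 = 0.6575

0.6575 bits


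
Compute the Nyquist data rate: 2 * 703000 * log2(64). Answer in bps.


Rate = 2 * B * log2(M) = 2 * 703000 * 6.0 = 8436000.0

8436000.0 bps


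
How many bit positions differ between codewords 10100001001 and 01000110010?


Count differing positions: ^ ^ ^ . . ^ ^ ^ . ^ ^ = 8 differences

8


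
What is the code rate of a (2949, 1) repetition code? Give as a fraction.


Rate = k/n = 1/2949

1/2949


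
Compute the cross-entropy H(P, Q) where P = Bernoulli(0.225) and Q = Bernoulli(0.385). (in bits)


H(P,Q) = -p*log2(q) - (1-p)*log2(1-q). -0.225*log2(0.385) = 0.309841; -0.775*log2(0.615) = 0.543540. H(P,Q) = 0.309841 + 0.543540 = 0.8534

0.8534 bits


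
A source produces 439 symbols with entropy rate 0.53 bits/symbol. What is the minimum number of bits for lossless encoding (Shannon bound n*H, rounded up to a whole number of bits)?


Minimum bits >= n * H = 439 * 0.53 = 232.67, rounded up to a whole number of bits = 233

233 bits


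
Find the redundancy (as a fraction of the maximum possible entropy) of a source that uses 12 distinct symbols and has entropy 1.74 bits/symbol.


H_max = log2(K) = log2(12) = 3.585 bits/symbol. Redundancy = 1 - H/H_max = 1 - 1.74/3.585 = 1 - 0.4854 = 0.5146

0.5146


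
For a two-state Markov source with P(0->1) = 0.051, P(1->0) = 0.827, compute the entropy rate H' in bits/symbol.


Stationary distribution: pi_0 = p10/(p01+p10) = 0.9419, pi_1 = 0.0581. Entropy rate H' = pi_0*H(p01) + pi_1*H(p10) = 0.9419*0.2906 + 0.0581*0.6645 = 0.3123

0.3123 bits/symbol


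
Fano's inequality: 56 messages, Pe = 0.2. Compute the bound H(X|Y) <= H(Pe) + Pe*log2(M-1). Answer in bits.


H(Pe) = -Pe*log2(Pe) - (1-Pe)*log2(1-Pe) = -0.2*log2(0.2) - 0.8*log2(0.8) = 0.464386 + 0.257542 = 0.7219. Pe*log2(M-1) = 0.2*log2(55) = 1.156272. Bound = H(Pe) + Pe*log2(M-1) = 0.464386 + 0.257542 + 1.156272 = 1.8782

1.8782 bits


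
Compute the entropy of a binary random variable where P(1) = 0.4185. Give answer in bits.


H = -p*log2(p) - (1-p)*log2(1-p). -0.4185*log2(0.4185) = 0.525929; -0.5815*log2(0.5815) = 0.454820. H = 0.525929 + 0.454820 = 0.9807

0.9807 bits


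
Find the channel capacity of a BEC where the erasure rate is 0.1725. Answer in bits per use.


C = 1 - epsilon = 1 - 0.1725 = 0.8275

0.8275 bits


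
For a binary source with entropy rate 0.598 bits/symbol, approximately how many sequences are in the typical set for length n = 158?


log2|A_typical| = nH = 158 * 0.598 = 94.484, so |A_typical| ~ 2^94.484 = 2.770e+28

2.770e+28


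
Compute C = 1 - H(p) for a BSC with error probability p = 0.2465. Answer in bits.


H(p) = -p*log2(p) - (1-p)*log2(1-p) = -0.2465*log2(0.2465) - 0.7535*log2(0.7535) = 0.498014 + 0.307670 = 0.8057. C = 1 - H(p) = 1 - 0.8057 = 0.1943

0.1943 bits


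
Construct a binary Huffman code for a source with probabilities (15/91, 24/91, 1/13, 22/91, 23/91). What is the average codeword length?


Huffman construction (repeatedly merge the two least-probable nodes; each merge adds 1 bit to every symbol beneath it): 1/13 + 15/91 = 22/91; 22/91 + 22/91 = 44/91; 23/91 + 24/91 = 47/91; 44/91 + 47/91 = 1. Resulting codeword lengths (in the order the probabilities were given): (3, 2, 3, 2, 2). L_avg = sum(p_i * l_i) = 15/91*3 + 24/91*2 + 1/13*3 + 22/91*2 + 23/91*2 = 204/91 = 2.2418

2.2418 bits


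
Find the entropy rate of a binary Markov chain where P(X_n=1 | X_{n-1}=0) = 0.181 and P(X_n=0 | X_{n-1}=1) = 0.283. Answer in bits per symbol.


Stationary distribution: pi_0 = p10/(p01+p10) = 0.6099, pi_1 = 0.3901. Entropy rate H' = pi_0*H(p01) + pi_1*H(p10) = 0.6099*0.6823 + 0.3901*0.8595 = 0.7514

0.7514 bits/symbol


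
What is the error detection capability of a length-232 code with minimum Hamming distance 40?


Detection capability = d_min - 1 = 40 - 1 = 39

39 errors


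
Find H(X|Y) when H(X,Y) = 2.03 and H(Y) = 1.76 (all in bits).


H(X|Y) = H(X,Y) - H(Y) = 2.03 - 1.76 = 0.27

0.27 bits


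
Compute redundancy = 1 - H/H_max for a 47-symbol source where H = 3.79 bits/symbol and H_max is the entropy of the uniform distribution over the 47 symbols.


H_max = log2(K) = log2(47) = 5.5546 bits/symbol. Redundancy = 1 - H/H_max = 1 - 3.79/5.5546 = 1 - 0.6823 = 0.3177

0.3177


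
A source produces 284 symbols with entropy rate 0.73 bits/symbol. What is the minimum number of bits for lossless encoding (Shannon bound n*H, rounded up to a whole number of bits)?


Minimum bits >= n * H = 284 * 0.73 = 207.32, rounded up to a whole number of bits = 208

208 bits


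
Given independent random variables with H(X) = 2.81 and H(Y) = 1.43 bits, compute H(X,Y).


For independent variables, H(X,Y) = H(X) + H(Y) = 2.81 + 1.43 = 4.24

4.24 bits


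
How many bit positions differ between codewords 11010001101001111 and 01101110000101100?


Count differing positions: ^ . ^ ^ ^ ^ ^ ^ ^ . ^ ^ . . . ^ ^ = 12 differences

12


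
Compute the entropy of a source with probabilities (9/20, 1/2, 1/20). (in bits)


H = -sum(p_i * log2(p_i)). Terms: -(9/20)*log2(9/20) = 0.518401; -(1/2)*log2(1/2) = 0.500000; -(1/20)*log2(1/20) = 0.216096. H = 0.518401 + 0.500000 + 0.216096 = 1.2345

1.2345 bits
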